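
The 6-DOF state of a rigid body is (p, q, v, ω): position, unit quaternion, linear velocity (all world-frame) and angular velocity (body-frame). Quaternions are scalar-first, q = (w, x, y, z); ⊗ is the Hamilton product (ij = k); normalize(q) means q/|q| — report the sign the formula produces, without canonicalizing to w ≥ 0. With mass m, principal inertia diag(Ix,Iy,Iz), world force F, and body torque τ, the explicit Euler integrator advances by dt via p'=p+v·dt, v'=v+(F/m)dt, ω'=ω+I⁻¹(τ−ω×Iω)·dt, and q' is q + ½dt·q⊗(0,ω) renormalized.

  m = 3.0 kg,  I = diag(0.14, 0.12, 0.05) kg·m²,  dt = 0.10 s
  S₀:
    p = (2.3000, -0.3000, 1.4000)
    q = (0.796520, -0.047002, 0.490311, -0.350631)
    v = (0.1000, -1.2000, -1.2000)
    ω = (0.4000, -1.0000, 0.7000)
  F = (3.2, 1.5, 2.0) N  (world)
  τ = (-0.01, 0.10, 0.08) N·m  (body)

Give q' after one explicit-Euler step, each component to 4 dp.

Hamilton product q⊗(0,ω) = (0.7545535, 0.3111947, -0.9038710, 0.4084416)
updated quaternion q' = (0.8325, -0.0314, 0.4442, -0.3295)

q' = (0.8325, -0.0314, 0.4442, -0.3295)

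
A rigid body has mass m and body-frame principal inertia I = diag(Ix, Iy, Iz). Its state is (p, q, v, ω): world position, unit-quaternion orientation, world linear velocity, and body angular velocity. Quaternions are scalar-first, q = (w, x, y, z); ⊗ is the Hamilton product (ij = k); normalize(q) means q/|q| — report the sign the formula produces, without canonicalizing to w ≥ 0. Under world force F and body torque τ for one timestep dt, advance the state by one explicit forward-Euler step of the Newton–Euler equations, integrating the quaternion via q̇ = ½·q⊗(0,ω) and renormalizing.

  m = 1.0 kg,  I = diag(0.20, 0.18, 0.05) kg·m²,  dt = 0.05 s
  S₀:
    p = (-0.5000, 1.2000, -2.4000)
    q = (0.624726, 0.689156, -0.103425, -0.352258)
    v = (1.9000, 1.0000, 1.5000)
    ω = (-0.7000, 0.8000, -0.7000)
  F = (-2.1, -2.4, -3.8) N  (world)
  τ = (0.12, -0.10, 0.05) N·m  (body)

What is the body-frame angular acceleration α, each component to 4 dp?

α = (0.2360, -0.9639, 0.7760)

ω×(Iω) gyroscopic = (0.0728, 0.0735, 0.0112)
α = I⁻¹(τ − ω×Iω) = (0.2360, -0.9639, 0.7760)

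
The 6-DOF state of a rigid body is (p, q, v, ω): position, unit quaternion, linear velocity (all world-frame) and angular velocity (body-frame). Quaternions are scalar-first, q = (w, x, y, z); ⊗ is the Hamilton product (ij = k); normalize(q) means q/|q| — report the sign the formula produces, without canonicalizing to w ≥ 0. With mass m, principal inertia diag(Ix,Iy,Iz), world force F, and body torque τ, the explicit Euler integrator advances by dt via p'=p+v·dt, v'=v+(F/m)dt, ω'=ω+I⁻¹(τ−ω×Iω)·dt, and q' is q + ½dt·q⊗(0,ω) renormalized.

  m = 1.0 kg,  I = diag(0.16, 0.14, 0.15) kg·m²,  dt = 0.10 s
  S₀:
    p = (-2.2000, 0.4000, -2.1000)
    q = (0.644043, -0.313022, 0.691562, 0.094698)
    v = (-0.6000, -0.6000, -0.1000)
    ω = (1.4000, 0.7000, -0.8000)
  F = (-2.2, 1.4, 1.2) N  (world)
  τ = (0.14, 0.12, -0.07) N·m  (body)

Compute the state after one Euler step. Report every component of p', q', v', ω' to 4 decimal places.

p' = (-2.2600, 0.3400, -2.1100)
q' = (0.6431, -0.2978, 0.7055, 0.0095)
v' = (-0.8200, -0.4600, 0.0200)
ω' = (1.4910, 0.7937, -0.8336)

linear accel F/m = (-2.2000, 1.4000, 1.2000)
new position p' = (-2.2600, 0.3400, -2.1100)
new velocity v' = (-0.8200, -0.4600, 0.0200)
precession coupling ω×(Iω) = (-0.0056, -0.0112, -0.0196)
(τ − ω×Iω)/I = (0.9100, 0.9371, -0.3360)
new body rate ω' = (1.4910, 0.7937, -0.8336)
2q̇ = q⊗(0,ω) = (0.0298958, 0.2821220, 0.3329897, -1.7025366)
q' = normalize(q + ½dt·q⊗(0,ω)) = (0.6431, -0.2978, 0.7055, 0.0095)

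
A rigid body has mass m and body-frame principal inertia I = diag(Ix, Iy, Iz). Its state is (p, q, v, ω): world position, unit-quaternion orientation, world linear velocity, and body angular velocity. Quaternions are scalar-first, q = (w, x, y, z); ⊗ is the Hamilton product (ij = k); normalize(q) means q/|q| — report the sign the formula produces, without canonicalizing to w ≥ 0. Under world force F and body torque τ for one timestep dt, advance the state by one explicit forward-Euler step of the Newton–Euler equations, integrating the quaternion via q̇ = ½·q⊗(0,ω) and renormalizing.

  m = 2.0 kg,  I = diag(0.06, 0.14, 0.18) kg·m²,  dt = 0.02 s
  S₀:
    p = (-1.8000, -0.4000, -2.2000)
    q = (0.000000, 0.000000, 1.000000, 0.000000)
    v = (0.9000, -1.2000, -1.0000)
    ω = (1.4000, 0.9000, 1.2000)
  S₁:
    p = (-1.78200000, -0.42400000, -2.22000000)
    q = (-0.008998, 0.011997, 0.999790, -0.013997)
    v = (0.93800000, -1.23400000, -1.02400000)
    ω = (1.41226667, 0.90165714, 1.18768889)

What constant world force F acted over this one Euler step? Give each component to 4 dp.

v₁ − v₀ = (0.03800000, -0.03400000, -0.02400000)
applied force F = (3.8000, -3.4000, -2.4000)

F = (3.8000, -3.4000, -2.4000)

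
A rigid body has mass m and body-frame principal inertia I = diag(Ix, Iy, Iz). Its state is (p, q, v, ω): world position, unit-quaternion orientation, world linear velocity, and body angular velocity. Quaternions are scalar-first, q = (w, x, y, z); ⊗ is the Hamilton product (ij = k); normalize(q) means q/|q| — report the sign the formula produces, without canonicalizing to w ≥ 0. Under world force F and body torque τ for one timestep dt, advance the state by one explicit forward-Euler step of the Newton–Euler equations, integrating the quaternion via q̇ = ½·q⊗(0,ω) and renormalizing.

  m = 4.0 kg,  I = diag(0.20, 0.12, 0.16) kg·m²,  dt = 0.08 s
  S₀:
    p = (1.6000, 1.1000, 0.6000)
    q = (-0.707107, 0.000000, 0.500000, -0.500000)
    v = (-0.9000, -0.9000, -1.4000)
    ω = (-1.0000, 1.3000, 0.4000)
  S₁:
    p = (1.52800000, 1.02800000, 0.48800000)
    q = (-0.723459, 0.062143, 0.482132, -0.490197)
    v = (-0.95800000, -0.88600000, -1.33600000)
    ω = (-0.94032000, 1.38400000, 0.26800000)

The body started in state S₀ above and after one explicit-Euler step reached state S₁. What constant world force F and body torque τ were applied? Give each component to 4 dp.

rate change Δω = (0.05968000, 0.08400000, -0.13200000)
ω₀×(Iω₀) = (0.0208, -0.0160, 0.1040)
I·α + gyro = (0.1700, 0.1100, -0.1600)
Δv = v₁−v₀ = (-0.05800000, 0.01400000, 0.06400000)
applied force F = (-2.9000, 0.7000, 3.2000)

F = (-2.9000, 0.7000, 3.2000)
τ = (0.1700, 0.1100, -0.1600)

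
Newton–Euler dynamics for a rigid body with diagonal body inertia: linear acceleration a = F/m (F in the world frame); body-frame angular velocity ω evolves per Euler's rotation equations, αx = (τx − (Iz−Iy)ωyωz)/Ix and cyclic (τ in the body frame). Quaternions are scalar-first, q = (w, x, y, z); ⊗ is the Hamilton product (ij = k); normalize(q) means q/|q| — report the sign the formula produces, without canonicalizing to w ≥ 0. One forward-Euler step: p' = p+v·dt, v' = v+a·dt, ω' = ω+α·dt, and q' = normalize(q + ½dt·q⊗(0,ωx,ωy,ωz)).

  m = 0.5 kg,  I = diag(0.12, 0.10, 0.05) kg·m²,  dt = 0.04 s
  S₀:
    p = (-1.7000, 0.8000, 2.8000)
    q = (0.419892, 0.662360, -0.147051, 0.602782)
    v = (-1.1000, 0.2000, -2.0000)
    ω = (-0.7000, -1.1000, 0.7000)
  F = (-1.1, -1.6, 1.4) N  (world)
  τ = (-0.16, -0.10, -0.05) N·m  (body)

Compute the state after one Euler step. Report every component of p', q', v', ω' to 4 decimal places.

p' = (-1.7440, 0.8080, 2.7200)
q' = (0.4173, 0.6674, -0.1739, 0.5918)
v' = (-1.1880, 0.0720, -1.8880)
ω' = (-0.7662, -1.1263, 0.6723)

p' = p + v·dt = (-1.7440, 0.8080, 2.7200)
new velocity v' = (-1.1880, 0.0720, -1.8880)
precession coupling ω×(Iω) = (0.0385, -0.0343, -0.0154)
(τ − ω×Iω)/I = (-1.6542, -0.6570, -0.6920)
new body rate ω' = (-0.7662, -1.1263, 0.6723)
2q̇ = q⊗(0,ω) = (-0.1200515, 0.2662001, -1.3474806, -0.5376073)
updated quaternion q' = (0.4173, 0.6674, -0.1739, 0.5918)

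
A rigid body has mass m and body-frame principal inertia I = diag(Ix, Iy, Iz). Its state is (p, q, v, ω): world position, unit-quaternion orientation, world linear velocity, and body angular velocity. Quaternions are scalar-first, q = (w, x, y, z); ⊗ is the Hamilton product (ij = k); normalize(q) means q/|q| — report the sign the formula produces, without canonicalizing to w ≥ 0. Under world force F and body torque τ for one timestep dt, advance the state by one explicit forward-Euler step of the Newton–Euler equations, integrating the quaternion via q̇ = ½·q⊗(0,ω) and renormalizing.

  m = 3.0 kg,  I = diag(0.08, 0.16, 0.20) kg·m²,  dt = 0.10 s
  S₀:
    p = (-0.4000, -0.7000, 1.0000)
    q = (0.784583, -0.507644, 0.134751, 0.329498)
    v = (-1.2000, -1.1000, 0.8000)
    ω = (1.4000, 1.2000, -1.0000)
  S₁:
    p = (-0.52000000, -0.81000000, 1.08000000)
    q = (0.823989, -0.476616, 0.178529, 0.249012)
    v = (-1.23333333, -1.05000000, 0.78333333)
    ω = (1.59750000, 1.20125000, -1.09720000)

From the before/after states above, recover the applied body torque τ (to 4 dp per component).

rate change Δω = (0.19750000, 0.00125000, -0.09720000)
gyro term ω₀×Iω₀ = (-0.0480, 0.1680, 0.1344)
applied torque τ = (0.1100, 0.1700, -0.0600)

τ = (0.1100, 0.1700, -0.0600)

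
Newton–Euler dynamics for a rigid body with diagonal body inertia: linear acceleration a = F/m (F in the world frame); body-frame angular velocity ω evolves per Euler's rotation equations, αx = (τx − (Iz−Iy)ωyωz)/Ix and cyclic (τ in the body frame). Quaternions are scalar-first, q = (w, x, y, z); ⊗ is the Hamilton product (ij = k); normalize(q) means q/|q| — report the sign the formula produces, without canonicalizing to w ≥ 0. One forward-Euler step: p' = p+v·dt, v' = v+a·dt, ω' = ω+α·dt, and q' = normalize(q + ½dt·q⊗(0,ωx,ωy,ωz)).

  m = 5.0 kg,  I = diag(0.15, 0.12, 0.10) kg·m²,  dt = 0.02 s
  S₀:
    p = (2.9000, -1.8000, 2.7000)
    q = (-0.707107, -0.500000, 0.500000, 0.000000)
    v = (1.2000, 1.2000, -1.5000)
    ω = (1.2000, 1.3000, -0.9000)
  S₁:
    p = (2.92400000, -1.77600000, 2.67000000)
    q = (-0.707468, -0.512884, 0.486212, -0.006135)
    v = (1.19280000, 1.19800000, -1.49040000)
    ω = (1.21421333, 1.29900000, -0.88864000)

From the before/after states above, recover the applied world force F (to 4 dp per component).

velocity change Δv = (-0.00720000, -0.00200000, 0.00960000)
m·(v₁−v₀)/dt = (-1.8000, -0.5000, 2.4000)

F = (-1.8000, -0.5000, 2.4000)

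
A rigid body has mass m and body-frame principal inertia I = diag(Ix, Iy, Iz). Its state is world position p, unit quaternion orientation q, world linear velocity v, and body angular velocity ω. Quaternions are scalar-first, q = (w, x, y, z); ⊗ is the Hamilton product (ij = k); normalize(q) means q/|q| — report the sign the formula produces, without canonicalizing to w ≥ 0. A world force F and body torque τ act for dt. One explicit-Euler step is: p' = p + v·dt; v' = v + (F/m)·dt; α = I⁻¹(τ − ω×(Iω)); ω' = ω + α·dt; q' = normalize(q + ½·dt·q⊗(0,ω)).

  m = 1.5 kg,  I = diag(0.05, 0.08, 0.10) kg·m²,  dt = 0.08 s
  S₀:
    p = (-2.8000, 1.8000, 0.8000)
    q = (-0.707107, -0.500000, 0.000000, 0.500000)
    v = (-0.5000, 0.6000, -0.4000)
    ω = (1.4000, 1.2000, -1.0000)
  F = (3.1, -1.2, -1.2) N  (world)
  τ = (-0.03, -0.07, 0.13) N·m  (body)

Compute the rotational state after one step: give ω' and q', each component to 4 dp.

ω' = (1.3904, 1.0600, -0.9363)
q' = (-0.6568, -0.5616, -0.0259, 0.5025)

gyro term ω×Iω = (-0.0240, 0.0700, 0.0504)
angular accel α = (-0.1200, -1.7500, 0.7960)
ω' = ω + α·dt = (1.3904, 1.0600, -0.9363)
Hamilton product q⊗(0,ω) = (1.2000000, -1.5899498, -0.6485284, 0.1071070)
q + ½dt·q⊗(0,ω), renormalized = (-0.6568, -0.5616, -0.0259, 0.5025)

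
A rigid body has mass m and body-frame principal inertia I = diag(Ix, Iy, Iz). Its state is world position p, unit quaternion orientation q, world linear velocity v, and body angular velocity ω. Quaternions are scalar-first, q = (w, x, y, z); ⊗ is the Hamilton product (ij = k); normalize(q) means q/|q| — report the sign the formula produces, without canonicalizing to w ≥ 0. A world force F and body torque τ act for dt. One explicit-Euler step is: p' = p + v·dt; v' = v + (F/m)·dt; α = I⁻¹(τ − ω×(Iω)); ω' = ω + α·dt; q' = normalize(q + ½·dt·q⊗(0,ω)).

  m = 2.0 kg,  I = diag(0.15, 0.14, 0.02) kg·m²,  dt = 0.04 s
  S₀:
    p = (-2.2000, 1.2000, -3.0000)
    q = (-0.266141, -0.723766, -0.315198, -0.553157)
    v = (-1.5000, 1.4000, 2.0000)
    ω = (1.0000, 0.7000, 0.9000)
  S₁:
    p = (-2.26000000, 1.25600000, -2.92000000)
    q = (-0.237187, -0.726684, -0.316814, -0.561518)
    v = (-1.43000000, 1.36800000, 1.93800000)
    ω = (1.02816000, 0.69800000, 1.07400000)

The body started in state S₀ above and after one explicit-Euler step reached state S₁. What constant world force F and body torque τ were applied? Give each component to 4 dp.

F = (3.5000, -1.6000, -3.1000)
τ = (0.0300, 0.1100, 0.0800)

rate change Δω = (0.02816000, -0.00200000, 0.17400000)
gyro term ω₀×Iω₀ = (-0.0756, 0.1170, -0.0070)
τ = I·(Δω/dt) + ω₀×(Iω₀) = (0.0300, 0.1100, 0.0800)
Δv = v₁−v₀ = (0.07000000, -0.03200000, -0.06200000)
applied force F = (3.5000, -1.6000, -3.1000)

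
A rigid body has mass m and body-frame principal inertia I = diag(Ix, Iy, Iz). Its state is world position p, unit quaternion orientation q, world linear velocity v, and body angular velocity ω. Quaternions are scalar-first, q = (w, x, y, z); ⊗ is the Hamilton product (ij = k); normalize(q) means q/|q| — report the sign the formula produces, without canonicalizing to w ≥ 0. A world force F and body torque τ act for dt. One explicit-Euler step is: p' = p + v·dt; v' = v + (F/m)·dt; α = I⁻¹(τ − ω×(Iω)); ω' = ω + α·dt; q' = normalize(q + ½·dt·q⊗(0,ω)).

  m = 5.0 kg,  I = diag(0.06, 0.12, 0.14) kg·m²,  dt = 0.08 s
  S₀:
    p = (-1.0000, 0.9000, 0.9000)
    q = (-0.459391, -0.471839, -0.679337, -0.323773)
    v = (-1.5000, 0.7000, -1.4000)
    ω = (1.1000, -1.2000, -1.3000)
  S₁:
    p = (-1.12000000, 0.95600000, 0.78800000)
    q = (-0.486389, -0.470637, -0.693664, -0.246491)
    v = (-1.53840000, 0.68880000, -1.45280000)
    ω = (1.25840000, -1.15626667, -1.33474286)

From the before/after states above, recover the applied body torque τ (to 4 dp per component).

τ = (0.1500, 0.1800, -0.1400)

rate change Δω = (0.15840000, 0.04373333, -0.03474286)
ω₀×(Iω₀) = (0.0312, 0.1144, -0.0792)
τ = I·(Δω/dt) + ω₀×(Iω₀) = (0.1500, 0.1800, -0.1400)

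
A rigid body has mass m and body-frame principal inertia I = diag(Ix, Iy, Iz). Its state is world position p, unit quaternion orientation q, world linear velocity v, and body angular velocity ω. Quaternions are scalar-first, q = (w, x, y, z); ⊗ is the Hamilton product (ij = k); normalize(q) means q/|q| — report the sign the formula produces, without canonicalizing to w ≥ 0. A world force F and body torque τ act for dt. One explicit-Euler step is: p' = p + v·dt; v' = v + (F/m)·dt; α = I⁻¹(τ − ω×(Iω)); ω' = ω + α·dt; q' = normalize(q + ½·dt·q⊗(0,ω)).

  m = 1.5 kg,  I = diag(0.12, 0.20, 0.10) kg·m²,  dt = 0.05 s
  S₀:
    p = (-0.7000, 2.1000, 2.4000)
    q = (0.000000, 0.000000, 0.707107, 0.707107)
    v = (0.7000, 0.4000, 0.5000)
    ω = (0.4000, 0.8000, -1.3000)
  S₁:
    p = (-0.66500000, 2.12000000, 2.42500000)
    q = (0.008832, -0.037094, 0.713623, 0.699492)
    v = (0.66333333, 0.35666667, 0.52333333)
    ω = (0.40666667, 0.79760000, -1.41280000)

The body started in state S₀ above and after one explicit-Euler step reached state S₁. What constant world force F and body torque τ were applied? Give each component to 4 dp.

F = (-1.1000, -1.3000, 0.7000)
τ = (0.1200, -0.0200, -0.2000)

Δω = ω₁−ω₀ = (0.00666667, -0.00240000, -0.11280000)
τ = I·(Δω/dt) + ω₀×(Iω₀) = (0.1200, -0.0200, -0.2000)
v₁ − v₀ = (-0.03666667, -0.04333333, 0.02333333)
m·(v₁−v₀)/dt = (-1.1000, -1.3000, 0.7000)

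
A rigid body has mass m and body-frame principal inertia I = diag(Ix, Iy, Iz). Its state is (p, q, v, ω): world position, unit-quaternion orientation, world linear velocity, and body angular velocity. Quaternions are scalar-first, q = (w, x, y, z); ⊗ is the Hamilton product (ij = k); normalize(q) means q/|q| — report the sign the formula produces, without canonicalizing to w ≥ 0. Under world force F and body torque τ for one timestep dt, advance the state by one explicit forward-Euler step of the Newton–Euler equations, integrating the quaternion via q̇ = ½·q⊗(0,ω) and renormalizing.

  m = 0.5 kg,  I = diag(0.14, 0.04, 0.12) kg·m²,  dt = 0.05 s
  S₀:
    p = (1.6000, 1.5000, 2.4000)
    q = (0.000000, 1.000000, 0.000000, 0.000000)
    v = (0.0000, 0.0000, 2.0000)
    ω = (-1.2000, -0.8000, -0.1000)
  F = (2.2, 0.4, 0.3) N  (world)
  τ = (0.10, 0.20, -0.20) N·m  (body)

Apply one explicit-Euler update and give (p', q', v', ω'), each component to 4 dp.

p' = (1.6000, 1.5000, 2.5000)
q' = (0.0300, 0.9993, 0.0025, -0.0200)
v' = (0.2200, 0.0400, 2.0300)
ω' = (-1.1666, -0.5530, -0.1433)

a = (4.4000, 0.8000, 0.6000)
p + v·dt = (1.6000, 1.5000, 2.5000)
v' = v + a·dt = (0.2200, 0.0400, 2.0300)
ω×(Iω) gyroscopic = (0.0064, 0.0024, -0.0960)
angular accel α = (0.6686, 4.9400, -0.8667)
ω' = ω + α·dt = (-1.1666, -0.5530, -0.1433)
Hamilton product q⊗(0,ω) = (1.2000000, 0.0000000, 0.1000000, -0.8000000)
q' = normalize(q + ½dt·q⊗(0,ω)) = (0.0300, 0.9993, 0.0025, -0.0200)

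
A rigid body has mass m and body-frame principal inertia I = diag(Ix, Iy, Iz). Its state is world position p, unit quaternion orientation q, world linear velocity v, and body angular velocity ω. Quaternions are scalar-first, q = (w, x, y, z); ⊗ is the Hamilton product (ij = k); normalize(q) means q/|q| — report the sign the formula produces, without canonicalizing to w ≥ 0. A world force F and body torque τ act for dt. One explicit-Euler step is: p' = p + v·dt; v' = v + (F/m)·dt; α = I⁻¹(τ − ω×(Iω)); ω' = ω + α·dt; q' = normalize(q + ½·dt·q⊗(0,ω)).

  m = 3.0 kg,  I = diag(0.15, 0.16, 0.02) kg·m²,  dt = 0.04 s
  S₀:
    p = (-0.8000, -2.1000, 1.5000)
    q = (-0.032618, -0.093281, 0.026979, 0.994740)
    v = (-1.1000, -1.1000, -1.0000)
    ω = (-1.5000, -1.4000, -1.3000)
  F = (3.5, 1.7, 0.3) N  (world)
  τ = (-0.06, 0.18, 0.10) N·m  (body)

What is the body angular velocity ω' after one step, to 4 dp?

precession coupling ω×(Iω) = (-0.2548, 0.2535, 0.0210)
angular accel α = (1.2987, -0.4594, 3.9500)
ω + α·dt = (-1.4481, -1.4184, -1.1420)

ω' = (-1.4481, -1.4184, -1.1420)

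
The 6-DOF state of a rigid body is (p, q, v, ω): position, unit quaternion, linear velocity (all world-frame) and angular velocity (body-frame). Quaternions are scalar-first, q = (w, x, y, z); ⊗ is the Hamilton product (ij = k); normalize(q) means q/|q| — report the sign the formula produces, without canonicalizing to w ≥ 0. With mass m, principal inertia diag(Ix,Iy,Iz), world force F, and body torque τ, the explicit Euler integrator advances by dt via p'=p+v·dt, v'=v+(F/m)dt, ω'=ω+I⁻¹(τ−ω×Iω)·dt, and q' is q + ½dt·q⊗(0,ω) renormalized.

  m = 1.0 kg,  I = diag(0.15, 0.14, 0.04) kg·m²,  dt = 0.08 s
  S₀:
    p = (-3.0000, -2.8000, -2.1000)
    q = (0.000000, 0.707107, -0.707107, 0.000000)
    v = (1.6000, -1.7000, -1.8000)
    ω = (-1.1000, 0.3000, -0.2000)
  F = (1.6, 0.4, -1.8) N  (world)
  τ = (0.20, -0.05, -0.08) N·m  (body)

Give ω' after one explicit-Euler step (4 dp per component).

angular accel α = (1.2933, -0.5300, -2.0825)
ω' = ω + α·dt = (-0.9965, 0.2576, -0.3666)

ω' = (-0.9965, 0.2576, -0.3666)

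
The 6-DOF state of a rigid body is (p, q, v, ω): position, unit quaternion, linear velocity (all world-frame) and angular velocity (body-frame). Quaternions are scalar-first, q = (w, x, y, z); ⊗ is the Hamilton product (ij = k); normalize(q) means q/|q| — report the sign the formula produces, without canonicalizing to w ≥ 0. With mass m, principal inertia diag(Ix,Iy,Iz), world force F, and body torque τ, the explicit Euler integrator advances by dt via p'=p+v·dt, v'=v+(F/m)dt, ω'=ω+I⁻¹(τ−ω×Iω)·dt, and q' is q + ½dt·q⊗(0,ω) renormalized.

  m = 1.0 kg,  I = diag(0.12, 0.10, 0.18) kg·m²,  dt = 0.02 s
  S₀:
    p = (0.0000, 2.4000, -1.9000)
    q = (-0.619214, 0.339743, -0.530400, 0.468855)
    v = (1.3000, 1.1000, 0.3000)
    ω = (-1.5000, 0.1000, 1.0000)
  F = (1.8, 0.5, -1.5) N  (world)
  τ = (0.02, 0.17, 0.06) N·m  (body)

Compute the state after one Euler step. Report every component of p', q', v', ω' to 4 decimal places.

(τ − ω×Iω)/I = (0.1000, 0.8000, 0.3167)
ω + α·dt = (-1.4980, 0.1160, 1.0063)
Hamilton product q⊗(0,ω) = (0.0937995, 0.3515355, -1.1049469, -1.3808397)
q' = normalize(q + ½dt·q⊗(0,ω)) = (-0.6182, 0.3432, -0.5414, 0.4550)
new position p' = (0.0260, 2.4220, -1.8940)
v + (F/m)dt = (1.3360, 1.1100, 0.2700)

p' = (0.0260, 2.4220, -1.8940)
q' = (-0.6182, 0.3432, -0.5414, 0.4550)
v' = (1.3360, 1.1100, 0.2700)
ω' = (-1.4980, 0.1160, 1.0063)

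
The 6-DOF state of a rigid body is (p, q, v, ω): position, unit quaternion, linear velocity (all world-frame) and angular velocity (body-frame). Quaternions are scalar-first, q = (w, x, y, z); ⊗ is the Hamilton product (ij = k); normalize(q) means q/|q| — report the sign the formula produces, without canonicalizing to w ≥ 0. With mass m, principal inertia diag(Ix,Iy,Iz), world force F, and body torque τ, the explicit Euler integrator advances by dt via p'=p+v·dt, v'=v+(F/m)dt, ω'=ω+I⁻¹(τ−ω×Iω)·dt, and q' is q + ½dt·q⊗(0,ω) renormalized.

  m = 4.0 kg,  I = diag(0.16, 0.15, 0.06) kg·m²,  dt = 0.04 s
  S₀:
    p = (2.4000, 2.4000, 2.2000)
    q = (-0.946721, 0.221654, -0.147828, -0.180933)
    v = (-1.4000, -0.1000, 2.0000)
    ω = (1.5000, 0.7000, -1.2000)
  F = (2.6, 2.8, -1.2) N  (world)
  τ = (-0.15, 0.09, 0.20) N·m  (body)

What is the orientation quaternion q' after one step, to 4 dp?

q⊗(0,ω) = (-0.4461210, -1.1160348, -0.6681194, 1.5129650)
q' = normalize(q + ½dt·q⊗(0,ω)) = (-0.9548, 0.1992, -0.1611, -0.1505)

q' = (-0.9548, 0.1992, -0.1611, -0.1505)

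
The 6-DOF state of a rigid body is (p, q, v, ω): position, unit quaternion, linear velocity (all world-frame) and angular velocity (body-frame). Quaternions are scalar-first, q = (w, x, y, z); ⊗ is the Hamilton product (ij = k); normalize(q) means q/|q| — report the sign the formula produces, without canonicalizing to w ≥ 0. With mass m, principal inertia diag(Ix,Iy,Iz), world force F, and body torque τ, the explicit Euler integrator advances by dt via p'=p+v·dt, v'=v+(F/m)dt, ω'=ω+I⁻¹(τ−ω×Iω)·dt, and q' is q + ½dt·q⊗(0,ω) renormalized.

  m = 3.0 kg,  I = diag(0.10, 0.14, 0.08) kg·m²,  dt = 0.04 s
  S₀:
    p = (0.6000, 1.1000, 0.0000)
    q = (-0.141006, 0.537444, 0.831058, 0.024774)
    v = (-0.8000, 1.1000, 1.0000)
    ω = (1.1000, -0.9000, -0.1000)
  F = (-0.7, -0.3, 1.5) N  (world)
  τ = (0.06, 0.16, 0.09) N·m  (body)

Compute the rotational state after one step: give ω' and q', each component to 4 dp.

ω' = (1.1262, -0.8537, -0.0352)
q' = (-0.1378, 0.5329, 0.8349, -0.0029)

ω×(Iω) gyroscopic = (-0.0054, -0.0022, -0.0396)
(τ − ω×Iω)/I = (0.6540, 1.1586, 1.6200)
ω' = ω + α·dt = (1.1262, -0.8537, -0.0352)
Hamilton product q⊗(0,ω) = (0.1592412, -0.2159158, 0.2079012, -1.3837628)
updated quaternion q' = (-0.1378, 0.5329, 0.8349, -0.0029)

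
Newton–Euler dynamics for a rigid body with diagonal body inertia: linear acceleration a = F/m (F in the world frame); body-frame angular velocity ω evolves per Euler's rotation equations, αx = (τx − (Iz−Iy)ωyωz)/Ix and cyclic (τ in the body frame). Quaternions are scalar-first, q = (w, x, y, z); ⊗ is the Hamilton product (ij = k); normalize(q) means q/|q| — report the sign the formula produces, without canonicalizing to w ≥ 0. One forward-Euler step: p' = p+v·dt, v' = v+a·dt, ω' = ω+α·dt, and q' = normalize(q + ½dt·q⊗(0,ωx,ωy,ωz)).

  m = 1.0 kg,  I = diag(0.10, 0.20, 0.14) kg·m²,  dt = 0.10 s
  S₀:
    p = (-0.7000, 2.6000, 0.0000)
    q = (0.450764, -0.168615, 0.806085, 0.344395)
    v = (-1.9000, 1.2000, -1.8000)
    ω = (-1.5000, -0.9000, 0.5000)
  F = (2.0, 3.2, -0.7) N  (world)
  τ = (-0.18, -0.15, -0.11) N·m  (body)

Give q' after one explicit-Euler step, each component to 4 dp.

Hamilton product q⊗(0,ω) = (0.3003565, 0.0368520, -0.8379726, 1.5862630)
q' = normalize(q + ½dt·q⊗(0,ω)) = (0.4639, -0.1661, 0.7610, 0.4220)

q' = (0.4639, -0.1661, 0.7610, 0.4220)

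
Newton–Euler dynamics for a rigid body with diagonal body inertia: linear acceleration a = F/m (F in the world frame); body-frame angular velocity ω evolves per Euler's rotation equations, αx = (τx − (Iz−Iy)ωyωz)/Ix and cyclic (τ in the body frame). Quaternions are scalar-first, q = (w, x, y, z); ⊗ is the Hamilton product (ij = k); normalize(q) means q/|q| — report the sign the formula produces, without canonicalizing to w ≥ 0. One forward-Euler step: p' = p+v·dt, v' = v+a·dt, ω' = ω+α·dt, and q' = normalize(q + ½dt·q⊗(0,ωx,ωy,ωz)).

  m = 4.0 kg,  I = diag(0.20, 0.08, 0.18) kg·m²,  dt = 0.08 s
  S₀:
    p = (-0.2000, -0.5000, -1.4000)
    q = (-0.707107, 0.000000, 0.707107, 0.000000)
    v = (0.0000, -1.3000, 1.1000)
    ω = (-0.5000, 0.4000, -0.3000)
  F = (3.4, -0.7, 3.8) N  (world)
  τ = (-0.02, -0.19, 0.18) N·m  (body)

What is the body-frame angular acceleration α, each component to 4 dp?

α = (-0.0400, -2.4125, 0.8667)

precession coupling ω×(Iω) = (-0.0120, 0.0030, 0.0240)
angular accel α = (-0.0400, -2.4125, 0.8667)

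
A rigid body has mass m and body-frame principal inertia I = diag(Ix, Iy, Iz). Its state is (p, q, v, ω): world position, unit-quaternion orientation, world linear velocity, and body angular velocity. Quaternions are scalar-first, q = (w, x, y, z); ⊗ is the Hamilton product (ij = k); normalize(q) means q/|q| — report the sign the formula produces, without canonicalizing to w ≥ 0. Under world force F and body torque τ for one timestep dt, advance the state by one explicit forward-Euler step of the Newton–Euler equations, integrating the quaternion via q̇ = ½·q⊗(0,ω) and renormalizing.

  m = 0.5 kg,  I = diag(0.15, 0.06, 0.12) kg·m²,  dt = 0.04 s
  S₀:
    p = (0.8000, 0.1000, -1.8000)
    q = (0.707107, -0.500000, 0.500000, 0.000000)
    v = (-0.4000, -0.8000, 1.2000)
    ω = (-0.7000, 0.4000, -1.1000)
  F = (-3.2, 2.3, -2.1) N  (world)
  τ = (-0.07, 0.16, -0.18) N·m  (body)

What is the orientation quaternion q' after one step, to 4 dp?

2q̇ = q⊗(0,ω) = (-0.5500000, -1.0449749, -0.2671572, -0.6278177)
q + ½dt·q⊗(0,ω), renormalized = (0.6958, -0.5207, 0.4945, -0.0126)

q' = (0.6958, -0.5207, 0.4945, -0.0126)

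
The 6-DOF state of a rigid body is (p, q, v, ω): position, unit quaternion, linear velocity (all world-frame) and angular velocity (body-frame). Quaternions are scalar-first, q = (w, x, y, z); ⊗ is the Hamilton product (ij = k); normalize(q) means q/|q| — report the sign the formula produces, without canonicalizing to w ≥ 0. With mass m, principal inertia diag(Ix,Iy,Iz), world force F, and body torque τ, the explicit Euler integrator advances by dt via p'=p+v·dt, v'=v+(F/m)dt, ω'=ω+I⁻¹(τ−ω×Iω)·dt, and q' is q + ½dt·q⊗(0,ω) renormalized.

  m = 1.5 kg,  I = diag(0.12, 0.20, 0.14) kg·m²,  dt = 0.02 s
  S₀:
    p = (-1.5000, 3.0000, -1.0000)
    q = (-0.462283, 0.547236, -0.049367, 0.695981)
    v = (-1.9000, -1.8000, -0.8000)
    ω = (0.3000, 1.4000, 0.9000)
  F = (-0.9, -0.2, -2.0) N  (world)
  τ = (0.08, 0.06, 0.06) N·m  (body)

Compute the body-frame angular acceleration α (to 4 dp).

ω×(Iω) gyroscopic = (-0.0756, -0.0054, 0.0336)
angular accel α = (1.2967, 0.3270, 0.1886)

α = (1.2967, 0.3270, 0.1886)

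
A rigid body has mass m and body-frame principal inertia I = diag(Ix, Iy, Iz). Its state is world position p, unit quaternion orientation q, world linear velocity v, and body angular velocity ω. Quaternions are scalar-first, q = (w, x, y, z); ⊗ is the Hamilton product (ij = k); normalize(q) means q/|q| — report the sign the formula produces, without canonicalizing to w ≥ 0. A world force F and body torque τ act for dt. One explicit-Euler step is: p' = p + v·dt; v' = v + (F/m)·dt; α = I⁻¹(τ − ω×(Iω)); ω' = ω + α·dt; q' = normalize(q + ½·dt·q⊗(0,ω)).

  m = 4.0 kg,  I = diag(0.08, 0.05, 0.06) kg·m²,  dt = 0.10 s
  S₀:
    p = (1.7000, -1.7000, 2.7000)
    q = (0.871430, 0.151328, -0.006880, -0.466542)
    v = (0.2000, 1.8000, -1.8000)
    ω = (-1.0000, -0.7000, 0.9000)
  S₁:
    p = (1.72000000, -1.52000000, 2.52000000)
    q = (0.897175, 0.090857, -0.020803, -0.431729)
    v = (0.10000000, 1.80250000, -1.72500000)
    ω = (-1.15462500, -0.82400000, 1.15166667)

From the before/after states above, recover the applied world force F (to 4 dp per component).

Δv = v₁−v₀ = (-0.10000000, 0.00250000, 0.07500000)
F = m·Δv/dt = (-4.0000, 0.1000, 3.0000)

F = (-4.0000, 0.1000, 3.0000)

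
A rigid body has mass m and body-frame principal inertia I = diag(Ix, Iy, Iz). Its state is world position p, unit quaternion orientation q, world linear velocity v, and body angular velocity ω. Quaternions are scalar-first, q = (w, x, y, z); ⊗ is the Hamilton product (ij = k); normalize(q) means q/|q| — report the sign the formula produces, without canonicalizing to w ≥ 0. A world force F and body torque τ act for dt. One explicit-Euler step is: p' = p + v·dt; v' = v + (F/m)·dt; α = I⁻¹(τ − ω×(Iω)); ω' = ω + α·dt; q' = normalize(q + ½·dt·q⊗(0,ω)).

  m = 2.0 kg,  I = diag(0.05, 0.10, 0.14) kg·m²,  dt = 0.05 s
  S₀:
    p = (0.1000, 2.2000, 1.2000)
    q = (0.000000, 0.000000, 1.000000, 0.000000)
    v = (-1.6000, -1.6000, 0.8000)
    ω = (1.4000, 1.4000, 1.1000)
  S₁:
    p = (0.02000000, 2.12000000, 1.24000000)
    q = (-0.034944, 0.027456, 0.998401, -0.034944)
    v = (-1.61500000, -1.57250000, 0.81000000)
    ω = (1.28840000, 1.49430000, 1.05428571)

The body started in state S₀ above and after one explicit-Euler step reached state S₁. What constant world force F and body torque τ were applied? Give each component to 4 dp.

Δv = v₁−v₀ = (-0.01500000, 0.02750000, 0.01000000)
F = m·Δv/dt = (-0.6000, 1.1000, 0.4000)
rate change Δω = (-0.11160000, 0.09430000, -0.04571429)
I·α + gyro = (-0.0500, 0.0500, -0.0300)

F = (-0.6000, 1.1000, 0.4000)
τ = (-0.0500, 0.0500, -0.0300)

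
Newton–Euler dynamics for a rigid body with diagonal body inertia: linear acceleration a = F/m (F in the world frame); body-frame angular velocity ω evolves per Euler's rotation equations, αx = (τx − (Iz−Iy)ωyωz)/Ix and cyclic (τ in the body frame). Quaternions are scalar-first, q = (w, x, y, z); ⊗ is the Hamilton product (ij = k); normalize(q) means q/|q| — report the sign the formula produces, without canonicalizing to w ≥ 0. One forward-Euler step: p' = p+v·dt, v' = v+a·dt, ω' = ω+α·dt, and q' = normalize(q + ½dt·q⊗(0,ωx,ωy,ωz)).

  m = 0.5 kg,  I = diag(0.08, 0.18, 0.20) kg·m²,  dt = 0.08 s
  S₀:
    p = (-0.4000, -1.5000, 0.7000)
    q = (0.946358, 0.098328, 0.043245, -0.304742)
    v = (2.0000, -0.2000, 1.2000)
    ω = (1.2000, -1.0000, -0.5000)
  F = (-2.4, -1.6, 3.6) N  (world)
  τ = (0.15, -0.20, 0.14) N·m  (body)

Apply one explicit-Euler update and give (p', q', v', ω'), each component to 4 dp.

p' = (-0.2400, -1.5160, 0.7960)
q' = (0.9353, 0.1304, -0.0073, -0.3290)
v' = (1.6160, -0.4560, 1.7760)
ω' = (1.3400, -1.1209, -0.3960)

angular accel α = (1.7500, -1.5111, 1.3000)
new body rate ω' = (1.3400, -1.1209, -0.3960)
q⊗(0,ω) = (-0.2271196, 0.8092651, -1.2628844, -0.6234010)
q + ½dt·q⊗(0,ω), renormalized = (0.9353, 0.1304, -0.0073, -0.3290)
p + v·dt = (-0.2400, -1.5160, 0.7960)
new velocity v' = (1.6160, -0.4560, 1.7760)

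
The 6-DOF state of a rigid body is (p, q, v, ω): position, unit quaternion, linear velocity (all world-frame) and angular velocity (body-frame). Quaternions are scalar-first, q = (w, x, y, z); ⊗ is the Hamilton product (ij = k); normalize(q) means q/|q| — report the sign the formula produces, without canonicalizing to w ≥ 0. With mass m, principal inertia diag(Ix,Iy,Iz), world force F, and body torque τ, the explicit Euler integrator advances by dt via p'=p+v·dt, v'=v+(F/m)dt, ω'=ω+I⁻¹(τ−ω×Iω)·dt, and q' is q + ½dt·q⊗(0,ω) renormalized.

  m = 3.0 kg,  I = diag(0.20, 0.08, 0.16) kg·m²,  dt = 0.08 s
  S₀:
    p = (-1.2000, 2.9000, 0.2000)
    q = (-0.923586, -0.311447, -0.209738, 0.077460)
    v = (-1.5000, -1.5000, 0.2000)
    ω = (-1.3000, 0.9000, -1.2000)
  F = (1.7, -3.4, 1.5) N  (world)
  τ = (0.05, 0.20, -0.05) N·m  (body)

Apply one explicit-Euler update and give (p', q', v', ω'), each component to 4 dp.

p' = (-1.3200, 2.7800, 0.2160)
q' = (-0.9256, -0.2553, -0.2611, 0.0994)
v' = (-1.4547, -1.5907, 0.2400)
ω' = (-1.2454, 1.0376, -1.2952)

p' = p + v·dt = (-1.3200, 2.7800, 0.2160)
new velocity v' = (-1.4547, -1.5907, 0.2400)
precession coupling ω×(Iω) = (-0.0864, 0.0624, 0.1404)
(τ − ω×Iω)/I = (0.6820, 1.7200, -1.1900)
ω + α·dt = (-1.2454, 1.0376, -1.2952)
Hamilton product q⊗(0,ω) = (-0.1231649, 1.3826334, -1.3056618, 0.5553415)
q + ½dt·q⊗(0,ω), renormalized = (-0.9256, -0.2553, -0.2611, 0.0994)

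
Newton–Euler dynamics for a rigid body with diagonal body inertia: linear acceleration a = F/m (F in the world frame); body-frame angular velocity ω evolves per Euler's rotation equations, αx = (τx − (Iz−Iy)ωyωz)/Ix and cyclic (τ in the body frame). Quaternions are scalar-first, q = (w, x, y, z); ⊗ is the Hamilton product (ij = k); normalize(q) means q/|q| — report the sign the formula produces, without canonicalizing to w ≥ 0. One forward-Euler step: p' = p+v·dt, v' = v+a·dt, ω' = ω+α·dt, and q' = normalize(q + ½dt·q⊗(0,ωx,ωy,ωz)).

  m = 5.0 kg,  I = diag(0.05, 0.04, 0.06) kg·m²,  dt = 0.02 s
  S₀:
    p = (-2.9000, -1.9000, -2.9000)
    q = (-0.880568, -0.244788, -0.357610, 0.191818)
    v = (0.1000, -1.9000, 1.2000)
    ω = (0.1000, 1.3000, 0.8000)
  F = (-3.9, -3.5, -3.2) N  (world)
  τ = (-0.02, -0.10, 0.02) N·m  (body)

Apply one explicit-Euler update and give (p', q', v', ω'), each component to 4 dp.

α = I⁻¹(τ − ω×Iω) = (-0.8160, -2.4800, 0.3550)
ω + α·dt = (0.0837, 1.2504, 0.8071)
2q̇ = q⊗(0,ω) = (0.3359174, -0.6235082, -0.9297262, -0.9869178)
updated quaternion q' = (-0.8771, -0.2510, -0.3669, 0.1819)
new position p' = (-2.8980, -1.9380, -2.8760)
v + (F/m)dt = (0.0844, -1.9140, 1.1872)

p' = (-2.8980, -1.9380, -2.8760)
q' = (-0.8771, -0.2510, -0.3669, 0.1819)
v' = (0.0844, -1.9140, 1.1872)
ω' = (0.0837, 1.2504, 0.8071)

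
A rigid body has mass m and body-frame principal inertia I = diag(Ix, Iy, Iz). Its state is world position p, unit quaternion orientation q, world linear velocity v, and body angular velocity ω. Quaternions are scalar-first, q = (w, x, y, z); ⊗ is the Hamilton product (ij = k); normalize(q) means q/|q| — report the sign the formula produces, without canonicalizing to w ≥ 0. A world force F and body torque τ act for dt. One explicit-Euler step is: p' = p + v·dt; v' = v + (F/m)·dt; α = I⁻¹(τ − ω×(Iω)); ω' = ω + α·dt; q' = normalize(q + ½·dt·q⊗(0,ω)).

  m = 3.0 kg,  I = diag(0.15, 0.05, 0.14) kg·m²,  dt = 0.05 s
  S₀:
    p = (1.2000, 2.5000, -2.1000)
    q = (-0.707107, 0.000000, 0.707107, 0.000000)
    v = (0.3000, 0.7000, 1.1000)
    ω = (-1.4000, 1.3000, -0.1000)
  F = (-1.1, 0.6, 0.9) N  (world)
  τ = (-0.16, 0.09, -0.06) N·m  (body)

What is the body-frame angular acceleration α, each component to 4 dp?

α = (-0.9887, 1.7720, -1.7286)

gyro term ω×Iω = (-0.0117, 0.0014, 0.1820)
α = I⁻¹(τ − ω×Iω) = (-0.9887, 1.7720, -1.7286)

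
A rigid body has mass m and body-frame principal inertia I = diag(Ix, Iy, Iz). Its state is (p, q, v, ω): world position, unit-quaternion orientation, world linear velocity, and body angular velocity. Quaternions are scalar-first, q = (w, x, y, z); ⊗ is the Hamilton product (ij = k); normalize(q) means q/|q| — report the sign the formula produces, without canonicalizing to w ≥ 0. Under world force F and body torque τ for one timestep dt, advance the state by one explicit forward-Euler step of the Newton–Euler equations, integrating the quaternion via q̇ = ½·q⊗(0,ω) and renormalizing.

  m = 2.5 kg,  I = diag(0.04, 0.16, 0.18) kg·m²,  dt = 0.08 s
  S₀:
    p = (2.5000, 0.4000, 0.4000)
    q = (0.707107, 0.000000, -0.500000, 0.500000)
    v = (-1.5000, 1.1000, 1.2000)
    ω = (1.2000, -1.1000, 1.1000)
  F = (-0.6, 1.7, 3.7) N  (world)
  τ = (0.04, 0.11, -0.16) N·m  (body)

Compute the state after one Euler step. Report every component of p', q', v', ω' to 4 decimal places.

p' = p + v·dt = (2.3800, 0.4880, 0.4960)
new velocity v' = (-1.5192, 1.1544, 1.3184)
(τ − ω×Iω)/I = (1.6050, 1.8425, -0.0089)
new body rate ω' = (1.3284, -0.9526, 1.0993)
2q̇ = q⊗(0,ω) = (-1.1000000, 0.8485284, -0.1778177, 1.3778177)
q' = normalize(q + ½dt·q⊗(0,ω)) = (0.6611, 0.0338, -0.5056, 0.5534)

p' = (2.3800, 0.4880, 0.4960)
q' = (0.6611, 0.0338, -0.5056, 0.5534)
v' = (-1.5192, 1.1544, 1.3184)
ω' = (1.3284, -0.9526, 1.0993)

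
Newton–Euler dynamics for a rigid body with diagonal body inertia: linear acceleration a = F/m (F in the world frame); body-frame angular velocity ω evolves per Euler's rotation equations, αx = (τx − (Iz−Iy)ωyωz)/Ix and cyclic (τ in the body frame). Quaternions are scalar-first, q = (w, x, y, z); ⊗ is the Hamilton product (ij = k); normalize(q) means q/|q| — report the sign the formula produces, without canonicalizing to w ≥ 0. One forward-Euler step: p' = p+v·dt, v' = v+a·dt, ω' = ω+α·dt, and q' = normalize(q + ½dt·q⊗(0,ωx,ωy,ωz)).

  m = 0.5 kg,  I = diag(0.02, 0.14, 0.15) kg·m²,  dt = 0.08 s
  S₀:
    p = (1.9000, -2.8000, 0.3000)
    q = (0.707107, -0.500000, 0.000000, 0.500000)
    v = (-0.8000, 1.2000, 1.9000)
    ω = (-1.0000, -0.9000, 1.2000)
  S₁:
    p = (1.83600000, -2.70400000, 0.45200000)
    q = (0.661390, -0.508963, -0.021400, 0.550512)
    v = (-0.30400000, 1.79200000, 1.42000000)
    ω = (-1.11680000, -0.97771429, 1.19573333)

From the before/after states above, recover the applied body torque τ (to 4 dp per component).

τ = (-0.0400, 0.0200, 0.1000)

rate change Δω = (-0.11680000, -0.07771429, -0.00426667)
I·α + gyro = (-0.0400, 0.0200, 0.1000)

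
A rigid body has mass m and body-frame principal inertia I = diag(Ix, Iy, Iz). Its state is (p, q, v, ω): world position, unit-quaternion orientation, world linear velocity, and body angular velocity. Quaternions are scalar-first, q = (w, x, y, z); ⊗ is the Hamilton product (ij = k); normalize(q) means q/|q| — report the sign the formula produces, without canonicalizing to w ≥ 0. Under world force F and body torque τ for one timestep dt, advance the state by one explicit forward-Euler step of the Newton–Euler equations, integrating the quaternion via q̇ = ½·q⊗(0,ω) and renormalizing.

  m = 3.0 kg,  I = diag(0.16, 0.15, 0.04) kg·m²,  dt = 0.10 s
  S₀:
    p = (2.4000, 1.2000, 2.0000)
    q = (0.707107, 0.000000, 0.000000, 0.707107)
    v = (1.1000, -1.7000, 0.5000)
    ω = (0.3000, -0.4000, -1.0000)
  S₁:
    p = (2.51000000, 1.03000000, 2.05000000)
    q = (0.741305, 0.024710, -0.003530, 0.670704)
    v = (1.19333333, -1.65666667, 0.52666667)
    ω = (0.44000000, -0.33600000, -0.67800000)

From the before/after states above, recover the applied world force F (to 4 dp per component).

Δv = v₁−v₀ = (0.09333333, 0.04333333, 0.02666667)
applied force F = (2.8000, 1.3000, 0.8000)

F = (2.8000, 1.3000, 0.8000)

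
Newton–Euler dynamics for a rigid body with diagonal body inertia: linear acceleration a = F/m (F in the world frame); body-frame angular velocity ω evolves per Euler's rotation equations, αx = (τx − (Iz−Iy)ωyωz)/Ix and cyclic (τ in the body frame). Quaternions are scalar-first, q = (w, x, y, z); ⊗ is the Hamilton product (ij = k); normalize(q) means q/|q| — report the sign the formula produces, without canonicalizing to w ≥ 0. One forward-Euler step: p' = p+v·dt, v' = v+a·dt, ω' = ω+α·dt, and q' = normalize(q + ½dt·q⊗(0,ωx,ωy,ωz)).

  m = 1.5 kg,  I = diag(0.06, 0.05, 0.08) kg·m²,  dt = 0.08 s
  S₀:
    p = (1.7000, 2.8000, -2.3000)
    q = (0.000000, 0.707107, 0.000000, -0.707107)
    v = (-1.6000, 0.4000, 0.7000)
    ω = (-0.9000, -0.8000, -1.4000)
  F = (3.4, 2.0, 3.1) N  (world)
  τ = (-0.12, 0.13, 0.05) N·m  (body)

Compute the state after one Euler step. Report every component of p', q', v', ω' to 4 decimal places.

p' = (1.5720, 2.8320, -2.2440)
q' = (-0.0141, 0.6826, 0.0649, -0.7278)
v' = (-1.4187, 0.5067, 0.8653)
ω' = (-1.1048, -0.5517, -1.3428)

precession coupling ω×(Iω) = (0.0336, -0.0252, -0.0072)
α = I⁻¹(τ − ω×Iω) = (-2.5600, 3.1040, 0.7150)
new body rate ω' = (-1.1048, -0.5517, -1.3428)
Hamilton product q⊗(0,ω) = (-0.3535535, -0.5656856, 1.6263461, -0.5656856)
q' = normalize(q + ½dt·q⊗(0,ω)) = (-0.0141, 0.6826, 0.0649, -0.7278)
p + v·dt = (1.5720, 2.8320, -2.2440)
v' = v + a·dt = (-1.4187, 0.5067, 0.8653)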